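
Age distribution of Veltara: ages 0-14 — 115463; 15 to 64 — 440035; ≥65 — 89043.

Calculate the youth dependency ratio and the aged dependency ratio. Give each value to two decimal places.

Youth dependency ratio = 115463 / 440035 × 100 = 26.24
Old-age dependency ratio = 89043 / 440035 × 100 = 20.24

Youth dependency ratio: 26.24
Old-age dependency ratio: 20.24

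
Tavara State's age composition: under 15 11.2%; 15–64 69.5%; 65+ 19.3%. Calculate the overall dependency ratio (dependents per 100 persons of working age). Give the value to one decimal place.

Total dependency ratio = (11.2 + 19.3) / 69.5 × 100 = 30.5 / 69.5 × 100 = 43.9

Total dependency ratio: 43.9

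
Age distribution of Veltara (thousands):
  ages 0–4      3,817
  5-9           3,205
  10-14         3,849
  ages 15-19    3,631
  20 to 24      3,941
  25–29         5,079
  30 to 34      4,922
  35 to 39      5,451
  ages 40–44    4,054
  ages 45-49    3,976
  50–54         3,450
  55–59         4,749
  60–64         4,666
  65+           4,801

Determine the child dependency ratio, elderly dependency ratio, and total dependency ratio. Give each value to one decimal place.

Youth dependency ratio: 24.8
Old-age dependency ratio: 10.9
Total dependency ratio: 35.7

0–14: 3,817 + 3,205 + 3,849 = 10,871
15–64: 3,631 + 3,941 + 5,079 + 4,922 + 5,451 + 4,054 + 3,976 + 3,450 + 4,749 + 4,666 = 43,919
65+: 4,801
Youth dependency ratio = 10,871 / 43,919 × 100 = 24.8
Old-age dependency ratio = 4,801 / 43,919 × 100 = 10.9
Total dependency ratio = (10,871 + 4,801) / 43,919 × 100 = 15,672 / 43,919 × 100 = 35.7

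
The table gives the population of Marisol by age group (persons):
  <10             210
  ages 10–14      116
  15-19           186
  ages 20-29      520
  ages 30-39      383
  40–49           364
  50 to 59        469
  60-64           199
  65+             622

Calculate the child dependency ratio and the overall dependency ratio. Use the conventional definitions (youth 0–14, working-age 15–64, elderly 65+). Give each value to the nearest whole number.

0–14: 210 + 116 = 326
15–64: 186 + 520 + 383 + 364 + 469 + 199 = 2,121
65+: 622
Youth dependency ratio = 326 / 2,121 × 100 = 15
Total dependency ratio = (326 + 622) / 2,121 × 100 = 948 / 2,121 × 100 = 45

Youth dependency ratio: 15
Total dependency ratio: 45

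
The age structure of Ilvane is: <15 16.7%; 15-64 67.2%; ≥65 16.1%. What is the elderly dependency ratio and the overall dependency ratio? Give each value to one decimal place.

Old-age dependency ratio = 16.1 / 67.2 × 100 = 24.0
Total dependency ratio = (16.7 + 16.1) / 67.2 × 100 = 32.8 / 67.2 × 100 = 48.8

Old-age dependency ratio: 24.0
Total dependency ratio: 48.8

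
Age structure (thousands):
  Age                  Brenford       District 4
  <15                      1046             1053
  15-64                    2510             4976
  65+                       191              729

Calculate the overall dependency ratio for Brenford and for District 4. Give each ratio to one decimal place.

Brenford: (1046 + 191) / 2510 × 100 = 1237 / 2510 × 100 = 49.3
District 4: (1053 + 729) / 4976 × 100 = 1782 / 4976 × 100 = 35.8

Brenford: 49.3
District 4: 35.8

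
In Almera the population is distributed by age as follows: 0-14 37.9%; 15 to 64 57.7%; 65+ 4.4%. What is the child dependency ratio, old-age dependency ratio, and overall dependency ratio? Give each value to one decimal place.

Youth dependency ratio = 37.9 / 57.7 × 100 = 65.7
Old-age dependency ratio = 4.4 / 57.7 × 100 = 7.6
Total dependency ratio = (37.9 + 4.4) / 57.7 × 100 = 42.3 / 57.7 × 100 = 73.3

Youth dependency ratio: 65.7
Old-age dependency ratio: 7.6
Total dependency ratio: 73.3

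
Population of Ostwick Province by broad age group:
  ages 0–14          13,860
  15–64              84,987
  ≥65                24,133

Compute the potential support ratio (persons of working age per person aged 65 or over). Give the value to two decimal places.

Potential support ratio: 3.52

Potential support ratio = 84,987 / 24,133 = 3.52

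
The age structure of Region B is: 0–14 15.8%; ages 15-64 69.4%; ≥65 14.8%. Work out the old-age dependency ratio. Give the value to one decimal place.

Old-age dependency ratio: 21.3

Old-age dependency ratio = 14.8 / 69.4 × 100 = 21.3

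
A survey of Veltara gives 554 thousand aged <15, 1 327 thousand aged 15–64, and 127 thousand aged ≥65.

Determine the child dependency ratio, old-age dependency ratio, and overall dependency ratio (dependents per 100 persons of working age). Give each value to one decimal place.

Youth dependency ratio: 41.7
Old-age dependency ratio: 9.6
Total dependency ratio: 51.3

Youth dependency ratio = 554 / 1 327 × 100 = 41.7
Old-age dependency ratio = 127 / 1 327 × 100 = 9.6
Total dependency ratio = (554 + 127) / 1 327 × 100 = 681 / 1 327 × 100 = 51.3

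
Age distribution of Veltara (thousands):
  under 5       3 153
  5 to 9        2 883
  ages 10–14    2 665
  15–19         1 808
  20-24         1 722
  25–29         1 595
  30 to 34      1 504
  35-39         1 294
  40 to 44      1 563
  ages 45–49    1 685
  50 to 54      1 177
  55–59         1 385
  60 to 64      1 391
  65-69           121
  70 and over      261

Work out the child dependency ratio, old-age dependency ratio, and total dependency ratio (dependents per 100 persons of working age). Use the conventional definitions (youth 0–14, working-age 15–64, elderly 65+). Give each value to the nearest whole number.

0–14: 3 153 + 2 883 + 2 665 = 8 701
15–64: 1 808 + 1 722 + 1 595 + 1 504 + 1 294 + 1 563 + 1 685 + 1 177 + 1 385 + 1 391 = 15 124
65+: 121 + 261 = 382
Youth dependency ratio = 8 701 / 15 124 × 100 = 58
Old-age dependency ratio = 382 / 15 124 × 100 = 3
Total dependency ratio = (8 701 + 382) / 15 124 × 100 = 9 083 / 15 124 × 100 = 60

Youth dependency ratio: 58
Old-age dependency ratio: 3
Total dependency ratio: 60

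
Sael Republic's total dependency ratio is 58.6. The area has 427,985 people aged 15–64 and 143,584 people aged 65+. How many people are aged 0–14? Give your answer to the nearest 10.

Total dependency ratio = (youth + elderly) / working-age × 100
58.6 = (Y + 143,584) / 427,985 × 100
⇒ 107,220

Aged 0–14: 107,220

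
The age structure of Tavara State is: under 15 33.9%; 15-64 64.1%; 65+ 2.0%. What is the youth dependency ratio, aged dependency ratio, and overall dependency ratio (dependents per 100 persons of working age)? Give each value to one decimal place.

Youth dependency ratio: 52.9
Old-age dependency ratio: 3.1
Total dependency ratio: 56.0

Youth dependency ratio = 33.9 / 64.1 × 100 = 52.9
Old-age dependency ratio = 2.0 / 64.1 × 100 = 3.1
Total dependency ratio = (33.9 + 2.0) / 64.1 × 100 = 35.9 / 64.1 × 100 = 56.0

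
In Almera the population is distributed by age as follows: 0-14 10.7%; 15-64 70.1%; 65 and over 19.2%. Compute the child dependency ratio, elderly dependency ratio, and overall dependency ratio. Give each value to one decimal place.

Youth dependency ratio: 15.3
Old-age dependency ratio: 27.4
Total dependency ratio: 42.7

Youth dependency ratio = 10.7 / 70.1 × 100 = 15.3
Old-age dependency ratio = 19.2 / 70.1 × 100 = 27.4
Total dependency ratio = (10.7 + 19.2) / 70.1 × 100 = 29.9 / 70.1 × 100 = 42.7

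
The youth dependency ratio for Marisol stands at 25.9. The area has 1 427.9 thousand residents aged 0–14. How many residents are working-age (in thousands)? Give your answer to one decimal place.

Working-age: 5 513.1

Youth dependency ratio = youth / working-age × 100
25.9 = 1 427.9 / W × 100
⇒ 5 513.1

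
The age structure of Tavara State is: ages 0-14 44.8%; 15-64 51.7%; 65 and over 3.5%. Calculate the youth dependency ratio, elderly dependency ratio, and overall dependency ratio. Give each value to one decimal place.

Youth dependency ratio = 44.8 / 51.7 × 100 = 86.7
Old-age dependency ratio = 3.5 / 51.7 × 100 = 6.8
Total dependency ratio = (44.8 + 3.5) / 51.7 × 100 = 48.3 / 51.7 × 100 = 93.4

Youth dependency ratio: 86.7
Old-age dependency ratio: 6.8
Total dependency ratio: 93.4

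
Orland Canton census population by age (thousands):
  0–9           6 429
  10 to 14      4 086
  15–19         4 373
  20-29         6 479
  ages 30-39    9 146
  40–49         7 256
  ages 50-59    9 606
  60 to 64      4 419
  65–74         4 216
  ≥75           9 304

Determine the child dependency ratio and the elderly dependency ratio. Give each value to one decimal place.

Youth dependency ratio: 25.5
Old-age dependency ratio: 32.8

0–14: 6 429 + 4 086 = 10 515
15–64: 4 373 + 6 479 + 9 146 + 7 256 + 9 606 + 4 419 = 41 279
65+: 4 216 + 9 304 = 13 520
Youth dependency ratio = 10 515 / 41 279 × 100 = 25.5
Old-age dependency ratio = 13 520 / 41 279 × 100 = 32.8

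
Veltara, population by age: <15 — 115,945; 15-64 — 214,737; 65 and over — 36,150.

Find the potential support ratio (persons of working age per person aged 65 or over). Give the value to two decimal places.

Potential support ratio: 5.94

Potential support ratio = 214,737 / 36,150 = 5.94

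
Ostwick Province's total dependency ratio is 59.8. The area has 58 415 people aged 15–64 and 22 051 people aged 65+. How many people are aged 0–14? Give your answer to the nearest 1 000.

Aged 0–14: 13 000

Total dependency ratio = (youth + elderly) / working-age × 100
59.8 = (Y + 22 051) / 58 415 × 100
⇒ 13 000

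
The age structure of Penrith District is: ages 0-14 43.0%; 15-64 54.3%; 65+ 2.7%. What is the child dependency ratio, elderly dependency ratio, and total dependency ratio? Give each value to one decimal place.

Youth dependency ratio = 43.0 / 54.3 × 100 = 79.2
Old-age dependency ratio = 2.7 / 54.3 × 100 = 5.0
Total dependency ratio = (43.0 + 2.7) / 54.3 × 100 = 45.7 / 54.3 × 100 = 84.2

Youth dependency ratio: 79.2
Old-age dependency ratio: 5.0
Total dependency ratio: 84.2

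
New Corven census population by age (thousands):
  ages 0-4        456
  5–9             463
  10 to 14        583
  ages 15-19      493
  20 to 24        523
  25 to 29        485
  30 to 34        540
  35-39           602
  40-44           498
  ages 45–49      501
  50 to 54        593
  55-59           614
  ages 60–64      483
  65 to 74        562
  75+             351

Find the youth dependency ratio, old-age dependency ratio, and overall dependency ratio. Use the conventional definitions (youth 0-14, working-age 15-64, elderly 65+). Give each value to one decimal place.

Youth dependency ratio: 28.2
Old-age dependency ratio: 17.1
Total dependency ratio: 45.3

0–14: 456 + 463 + 583 = 1,502
15–64: 493 + 523 + 485 + 540 + 602 + 498 + 501 + 593 + 614 + 483 = 5,332
65+: 562 + 351 = 913
Youth dependency ratio = 1,502 / 5,332 × 100 = 28.2
Old-age dependency ratio = 913 / 5,332 × 100 = 17.1
Total dependency ratio = (1,502 + 913) / 5,332 × 100 = 2,415 / 5,332 × 100 = 45.3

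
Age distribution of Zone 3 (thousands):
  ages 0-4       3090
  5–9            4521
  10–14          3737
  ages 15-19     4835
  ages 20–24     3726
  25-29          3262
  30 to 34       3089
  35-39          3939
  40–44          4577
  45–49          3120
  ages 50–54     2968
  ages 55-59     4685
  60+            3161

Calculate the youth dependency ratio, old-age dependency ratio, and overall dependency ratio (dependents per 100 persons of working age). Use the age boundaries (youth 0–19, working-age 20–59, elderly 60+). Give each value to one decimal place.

0–19: 3090 + 4521 + 3737 + 4835 = 16183
20–59: 3726 + 3262 + 3089 + 3939 + 4577 + 3120 + 2968 + 4685 = 29366
60+: 3161
Youth dependency ratio = 16183 / 29366 × 100 = 55.1
Old-age dependency ratio = 3161 / 29366 × 100 = 10.8
Total dependency ratio = (16183 + 3161) / 29366 × 100 = 19344 / 29366 × 100 = 65.9

Youth dependency ratio: 55.1
Old-age dependency ratio: 10.8
Total dependency ratio: 65.9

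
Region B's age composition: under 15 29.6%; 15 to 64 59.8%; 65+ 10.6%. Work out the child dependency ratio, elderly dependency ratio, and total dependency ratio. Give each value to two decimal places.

Youth dependency ratio = 29.6 / 59.8 × 100 = 49.50
Old-age dependency ratio = 10.6 / 59.8 × 100 = 17.73
Total dependency ratio = (29.6 + 10.6) / 59.8 × 100 = 40.2 / 59.8 × 100 = 67.22

Youth dependency ratio: 49.50
Old-age dependency ratio: 17.73
Total dependency ratio: 67.22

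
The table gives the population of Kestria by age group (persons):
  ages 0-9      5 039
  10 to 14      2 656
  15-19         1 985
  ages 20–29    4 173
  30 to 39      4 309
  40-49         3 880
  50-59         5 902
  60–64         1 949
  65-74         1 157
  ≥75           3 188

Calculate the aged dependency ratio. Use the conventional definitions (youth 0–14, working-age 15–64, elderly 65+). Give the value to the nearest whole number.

Old-age dependency ratio: 20

0–14: 5 039 + 2 656 = 7 695
15–64: 1 985 + 4 173 + 4 309 + 3 880 + 5 902 + 1 949 = 22 198
65+: 1 157 + 3 188 = 4 345
Old-age dependency ratio = 4 345 / 22 198 × 100 = 20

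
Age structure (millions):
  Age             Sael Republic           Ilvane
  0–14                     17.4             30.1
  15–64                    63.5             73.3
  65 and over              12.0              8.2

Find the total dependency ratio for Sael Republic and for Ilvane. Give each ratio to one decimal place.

Sael Republic: 46.3
Ilvane: 52.3

Sael Republic: (17.4 + 12.0) / 63.5 × 100 = 29.4 / 63.5 × 100 = 46.3
Ilvane: (30.1 + 8.2) / 73.3 × 100 = 38.3 / 73.3 × 100 = 52.3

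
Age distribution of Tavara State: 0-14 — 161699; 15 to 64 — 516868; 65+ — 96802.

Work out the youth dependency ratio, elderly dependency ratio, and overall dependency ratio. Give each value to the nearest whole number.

Youth dependency ratio = 161699 / 516868 × 100 = 31
Old-age dependency ratio = 96802 / 516868 × 100 = 19
Total dependency ratio = (161699 + 96802) / 516868 × 100 = 258501 / 516868 × 100 = 50

Youth dependency ratio: 31
Old-age dependency ratio: 19
Total dependency ratio: 50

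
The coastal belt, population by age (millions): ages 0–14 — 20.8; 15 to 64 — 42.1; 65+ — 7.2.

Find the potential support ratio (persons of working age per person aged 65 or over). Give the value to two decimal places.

Potential support ratio: 5.85

Potential support ratio = 42.1 / 7.2 = 5.85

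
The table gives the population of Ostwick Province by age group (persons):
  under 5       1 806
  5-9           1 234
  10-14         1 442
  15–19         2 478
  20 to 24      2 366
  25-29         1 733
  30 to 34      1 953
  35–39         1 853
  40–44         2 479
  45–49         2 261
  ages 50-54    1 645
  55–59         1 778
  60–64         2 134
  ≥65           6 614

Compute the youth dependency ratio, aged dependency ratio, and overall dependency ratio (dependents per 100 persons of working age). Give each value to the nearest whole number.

0–14: 1 806 + 1 234 + 1 442 = 4 482
15–64: 2 478 + 2 366 + 1 733 + 1 953 + 1 853 + 2 479 + 2 261 + 1 645 + 1 778 + 2 134 = 20 680
65+: 6 614
Youth dependency ratio = 4 482 / 20 680 × 100 = 22
Old-age dependency ratio = 6 614 / 20 680 × 100 = 32
Total dependency ratio = (4 482 + 6 614) / 20 680 × 100 = 11 096 / 20 680 × 100 = 54

Youth dependency ratio: 22
Old-age dependency ratio: 32
Total dependency ratio: 54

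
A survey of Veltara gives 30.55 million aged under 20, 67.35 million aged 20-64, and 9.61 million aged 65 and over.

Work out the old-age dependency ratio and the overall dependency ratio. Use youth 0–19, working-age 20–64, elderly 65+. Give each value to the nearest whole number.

Old-age dependency ratio = 9.61 / 67.35 × 100 = 14
Total dependency ratio = (30.55 + 9.61) / 67.35 × 100 = 40.16 / 67.35 × 100 = 60

Old-age dependency ratio: 14
Total dependency ratio: 60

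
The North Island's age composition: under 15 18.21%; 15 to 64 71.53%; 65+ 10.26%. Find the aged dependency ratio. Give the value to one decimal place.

Old-age dependency ratio: 14.3

Old-age dependency ratio = 10.26 / 71.53 × 100 = 14.3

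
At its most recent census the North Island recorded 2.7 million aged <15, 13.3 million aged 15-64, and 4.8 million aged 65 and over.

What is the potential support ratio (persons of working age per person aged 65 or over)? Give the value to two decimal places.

Potential support ratio = 13.3 / 4.8 = 2.77

Potential support ratio: 2.77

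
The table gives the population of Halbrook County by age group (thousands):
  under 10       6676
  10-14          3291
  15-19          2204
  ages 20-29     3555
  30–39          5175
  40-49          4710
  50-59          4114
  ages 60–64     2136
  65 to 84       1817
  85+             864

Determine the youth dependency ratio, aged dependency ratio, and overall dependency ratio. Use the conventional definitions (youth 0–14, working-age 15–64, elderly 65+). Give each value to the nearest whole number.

Youth dependency ratio: 46
Old-age dependency ratio: 12
Total dependency ratio: 58

0–14: 6676 + 3291 = 9967
15–64: 2204 + 3555 + 5175 + 4710 + 4114 + 2136 = 21894
65+: 1817 + 864 = 2681
Youth dependency ratio = 9967 / 21894 × 100 = 46
Old-age dependency ratio = 2681 / 21894 × 100 = 12
Total dependency ratio = (9967 + 2681) / 21894 × 100 = 12648 / 21894 × 100 = 58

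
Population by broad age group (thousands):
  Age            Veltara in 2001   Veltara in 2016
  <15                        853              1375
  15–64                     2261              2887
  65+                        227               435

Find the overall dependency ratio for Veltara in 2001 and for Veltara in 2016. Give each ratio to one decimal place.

Veltara in 2001: 47.8
Veltara in 2016: 62.7

Veltara in 2001: (853 + 227) / 2261 × 100 = 1080 / 2261 × 100 = 47.8
Veltara in 2016: (1375 + 435) / 2887 × 100 = 1810 / 2887 × 100 = 62.7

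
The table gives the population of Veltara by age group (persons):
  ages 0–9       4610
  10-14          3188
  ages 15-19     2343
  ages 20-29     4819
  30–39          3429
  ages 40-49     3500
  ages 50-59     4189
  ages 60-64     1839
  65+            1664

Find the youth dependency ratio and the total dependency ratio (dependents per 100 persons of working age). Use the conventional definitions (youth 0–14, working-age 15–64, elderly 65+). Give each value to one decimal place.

0–14: 4610 + 3188 = 7798
15–64: 2343 + 4819 + 3429 + 3500 + 4189 + 1839 = 20119
65+: 1664
Youth dependency ratio = 7798 / 20119 × 100 = 38.8
Total dependency ratio = (7798 + 1664) / 20119 × 100 = 9462 / 20119 × 100 = 47.0

Youth dependency ratio: 38.8
Total dependency ratio: 47.0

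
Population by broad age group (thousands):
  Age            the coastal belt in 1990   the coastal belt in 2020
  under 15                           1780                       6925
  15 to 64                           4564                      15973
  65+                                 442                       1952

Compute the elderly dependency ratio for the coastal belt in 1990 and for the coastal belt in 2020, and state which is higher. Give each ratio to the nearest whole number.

the coastal belt in 1990: 442 / 4564 × 100 = 10
the coastal belt in 2020: 1952 / 15973 × 100 = 12

the coastal belt in 1990: 10
the coastal belt in 2020: 12
Higher: the coastal belt in 2020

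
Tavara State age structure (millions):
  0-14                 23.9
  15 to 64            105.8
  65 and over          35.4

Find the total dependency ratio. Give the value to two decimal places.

Total dependency ratio = (23.9 + 35.4) / 105.8 × 100 = 59.3 / 105.8 × 100 = 56.05

Total dependency ratio: 56.05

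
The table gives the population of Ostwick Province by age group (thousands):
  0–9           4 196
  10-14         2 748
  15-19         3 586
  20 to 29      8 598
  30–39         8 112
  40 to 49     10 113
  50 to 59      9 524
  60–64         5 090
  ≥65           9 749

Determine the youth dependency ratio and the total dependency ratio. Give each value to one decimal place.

Youth dependency ratio: 15.4
Total dependency ratio: 37.1

0–14: 4 196 + 2 748 = 6 944
15–64: 3 586 + 8 598 + 8 112 + 10 113 + 9 524 + 5 090 = 45 023
65+: 9 749
Youth dependency ratio = 6 944 / 45 023 × 100 = 15.4
Total dependency ratio = (6 944 + 9 749) / 45 023 × 100 = 16 693 / 45 023 × 100 = 37.1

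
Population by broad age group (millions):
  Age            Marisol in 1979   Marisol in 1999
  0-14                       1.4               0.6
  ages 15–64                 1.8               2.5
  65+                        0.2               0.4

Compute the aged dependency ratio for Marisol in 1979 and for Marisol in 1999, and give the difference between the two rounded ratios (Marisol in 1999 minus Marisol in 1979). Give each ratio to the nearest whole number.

Marisol in 1979: 0.2 / 1.8 × 100 = 11
Marisol in 1999: 0.4 / 2.5 × 100 = 16

Marisol in 1979: 11
Marisol in 1999: 16
Difference: +5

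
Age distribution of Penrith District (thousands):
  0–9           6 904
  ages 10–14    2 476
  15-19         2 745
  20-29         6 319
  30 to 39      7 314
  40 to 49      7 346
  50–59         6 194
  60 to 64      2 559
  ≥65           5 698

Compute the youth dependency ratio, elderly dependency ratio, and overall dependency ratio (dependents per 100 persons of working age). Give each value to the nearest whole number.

0–14: 6 904 + 2 476 = 9 380
15–64: 2 745 + 6 319 + 7 314 + 7 346 + 6 194 + 2 559 = 32 477
65+: 5 698
Youth dependency ratio = 9 380 / 32 477 × 100 = 29
Old-age dependency ratio = 5 698 / 32 477 × 100 = 18
Total dependency ratio = (9 380 + 5 698) / 32 477 × 100 = 15 078 / 32 477 × 100 = 46

Youth dependency ratio: 29
Old-age dependency ratio: 18
Total dependency ratio: 46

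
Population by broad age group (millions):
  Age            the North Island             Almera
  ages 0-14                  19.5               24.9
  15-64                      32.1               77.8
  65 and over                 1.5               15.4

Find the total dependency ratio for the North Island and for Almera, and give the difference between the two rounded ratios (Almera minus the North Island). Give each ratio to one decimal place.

the North Island: (19.5 + 1.5) / 32.1 × 100 = 21.0 / 32.1 × 100 = 65.4
Almera: (24.9 + 15.4) / 77.8 × 100 = 40.3 / 77.8 × 100 = 51.8

the North Island: 65.4
Almera: 51.8
Difference: -13.6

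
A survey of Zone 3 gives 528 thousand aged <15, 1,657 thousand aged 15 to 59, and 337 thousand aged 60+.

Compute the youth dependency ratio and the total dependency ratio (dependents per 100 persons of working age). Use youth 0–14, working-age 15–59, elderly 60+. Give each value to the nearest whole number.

Youth dependency ratio = 528 / 1,657 × 100 = 32
Total dependency ratio = (528 + 337) / 1,657 × 100 = 865 / 1,657 × 100 = 52

Youth dependency ratio: 32
Total dependency ratio: 52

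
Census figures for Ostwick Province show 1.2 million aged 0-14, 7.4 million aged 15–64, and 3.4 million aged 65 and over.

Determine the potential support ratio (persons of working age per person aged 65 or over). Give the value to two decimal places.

Potential support ratio = 7.4 / 3.4 = 2.18

Potential support ratio: 2.18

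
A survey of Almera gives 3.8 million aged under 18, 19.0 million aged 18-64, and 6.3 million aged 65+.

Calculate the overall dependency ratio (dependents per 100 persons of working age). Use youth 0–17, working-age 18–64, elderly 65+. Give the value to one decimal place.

Total dependency ratio: 53.2

Total dependency ratio = (3.8 + 6.3) / 19.0 × 100 = 10.1 / 19.0 × 100 = 53.2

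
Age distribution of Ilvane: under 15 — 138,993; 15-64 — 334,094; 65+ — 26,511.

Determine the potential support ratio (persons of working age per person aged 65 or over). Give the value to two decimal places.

Potential support ratio: 12.60

Potential support ratio = 334,094 / 26,511 = 12.60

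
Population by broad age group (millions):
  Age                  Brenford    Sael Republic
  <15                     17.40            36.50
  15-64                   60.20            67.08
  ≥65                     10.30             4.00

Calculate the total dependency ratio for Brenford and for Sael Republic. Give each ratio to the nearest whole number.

Brenford: 46
Sael Republic: 60

Brenford: (17.40 + 10.30) / 60.20 × 100 = 27.70 / 60.20 × 100 = 46
Sael Republic: (36.50 + 4.00) / 67.08 × 100 = 40.50 / 67.08 × 100 = 60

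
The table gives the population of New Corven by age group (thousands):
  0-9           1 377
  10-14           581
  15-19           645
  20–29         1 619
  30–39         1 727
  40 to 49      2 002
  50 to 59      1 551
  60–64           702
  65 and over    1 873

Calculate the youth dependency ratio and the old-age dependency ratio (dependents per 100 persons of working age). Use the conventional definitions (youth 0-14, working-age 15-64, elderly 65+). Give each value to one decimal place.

0–14: 1 377 + 581 = 1 958
15–64: 645 + 1 619 + 1 727 + 2 002 + 1 551 + 702 = 8 246
65+: 1 873
Youth dependency ratio = 1 958 / 8 246 × 100 = 23.7
Old-age dependency ratio = 1 873 / 8 246 × 100 = 22.7

Youth dependency ratio: 23.7
Old-age dependency ratio: 22.7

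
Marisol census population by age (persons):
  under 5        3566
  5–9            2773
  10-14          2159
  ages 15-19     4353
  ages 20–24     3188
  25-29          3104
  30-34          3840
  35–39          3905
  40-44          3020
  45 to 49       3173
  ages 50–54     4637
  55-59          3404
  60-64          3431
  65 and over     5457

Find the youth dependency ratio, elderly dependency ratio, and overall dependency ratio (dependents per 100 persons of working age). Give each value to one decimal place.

0–14: 3566 + 2773 + 2159 = 8498
15–64: 4353 + 3188 + 3104 + 3840 + 3905 + 3020 + 3173 + 4637 + 3404 + 3431 = 36055
65+: 5457
Youth dependency ratio = 8498 / 36055 × 100 = 23.6
Old-age dependency ratio = 5457 / 36055 × 100 = 15.1
Total dependency ratio = (8498 + 5457) / 36055 × 100 = 13955 / 36055 × 100 = 38.7

Youth dependency ratio: 23.6
Old-age dependency ratio: 15.1
Total dependency ratio: 38.7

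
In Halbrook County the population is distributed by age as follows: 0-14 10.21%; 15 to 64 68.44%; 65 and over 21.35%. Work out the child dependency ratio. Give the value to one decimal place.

Youth dependency ratio = 10.21 / 68.44 × 100 = 14.9

Youth dependency ratio: 14.9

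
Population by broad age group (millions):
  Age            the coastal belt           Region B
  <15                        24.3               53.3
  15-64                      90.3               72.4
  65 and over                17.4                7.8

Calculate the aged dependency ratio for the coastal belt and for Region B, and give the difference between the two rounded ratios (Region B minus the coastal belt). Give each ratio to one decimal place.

the coastal belt: 17.4 / 90.3 × 100 = 19.3
Region B: 7.8 / 72.4 × 100 = 10.8

the coastal belt: 19.3
Region B: 10.8
Difference: -8.5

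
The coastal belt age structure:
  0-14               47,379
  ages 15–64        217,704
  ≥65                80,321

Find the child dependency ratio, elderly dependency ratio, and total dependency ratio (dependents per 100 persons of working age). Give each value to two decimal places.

Youth dependency ratio: 21.76
Old-age dependency ratio: 36.89
Total dependency ratio: 58.66

Youth dependency ratio = 47,379 / 217,704 × 100 = 21.76
Old-age dependency ratio = 80,321 / 217,704 × 100 = 36.89
Total dependency ratio = (47,379 + 80,321) / 217,704 × 100 = 127,700 / 217,704 × 100 = 58.66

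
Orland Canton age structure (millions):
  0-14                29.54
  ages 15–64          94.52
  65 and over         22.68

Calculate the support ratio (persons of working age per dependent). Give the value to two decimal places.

Support ratio = 94.52 / (29.54 + 22.68) = 94.52 / 52.22 = 1.81

Support ratio: 1.81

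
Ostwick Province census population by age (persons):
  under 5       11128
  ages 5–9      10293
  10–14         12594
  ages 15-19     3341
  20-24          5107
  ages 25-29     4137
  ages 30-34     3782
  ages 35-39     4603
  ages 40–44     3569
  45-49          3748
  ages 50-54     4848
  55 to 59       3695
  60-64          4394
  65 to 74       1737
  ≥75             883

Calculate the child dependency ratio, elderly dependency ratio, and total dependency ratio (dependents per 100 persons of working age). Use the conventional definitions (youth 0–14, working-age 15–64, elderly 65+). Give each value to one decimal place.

Youth dependency ratio: 82.5
Old-age dependency ratio: 6.4
Total dependency ratio: 88.9

0–14: 11128 + 10293 + 12594 = 34015
15–64: 3341 + 5107 + 4137 + 3782 + 4603 + 3569 + 3748 + 4848 + 3695 + 4394 = 41224
65+: 1737 + 883 = 2620
Youth dependency ratio = 34015 / 41224 × 100 = 82.5
Old-age dependency ratio = 2620 / 41224 × 100 = 6.4
Total dependency ratio = (34015 + 2620) / 41224 × 100 = 36635 / 41224 × 100 = 88.9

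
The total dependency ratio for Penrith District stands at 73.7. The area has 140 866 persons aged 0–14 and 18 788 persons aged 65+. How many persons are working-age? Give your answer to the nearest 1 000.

Total dependency ratio = (youth + elderly) / working-age × 100
73.7 = (140 866 + 18 788) / W × 100
⇒ 217 000

Working-age: 217 000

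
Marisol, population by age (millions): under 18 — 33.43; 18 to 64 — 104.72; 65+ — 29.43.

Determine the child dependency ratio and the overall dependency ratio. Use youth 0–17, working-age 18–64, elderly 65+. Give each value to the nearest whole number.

Youth dependency ratio = 33.43 / 104.72 × 100 = 32
Total dependency ratio = (33.43 + 29.43) / 104.72 × 100 = 62.86 / 104.72 × 100 = 60

Youth dependency ratio: 32
Total dependency ratio: 60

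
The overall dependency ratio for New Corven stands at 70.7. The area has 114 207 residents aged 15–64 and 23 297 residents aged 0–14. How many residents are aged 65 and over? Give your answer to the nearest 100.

Total dependency ratio = (youth + elderly) / working-age × 100
70.7 = (23 297 + E) / 114 207 × 100
⇒ 57 400

Aged 65 and over: 57 400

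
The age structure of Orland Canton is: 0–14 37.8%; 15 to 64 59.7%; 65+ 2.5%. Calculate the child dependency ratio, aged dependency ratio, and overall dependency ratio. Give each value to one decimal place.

Youth dependency ratio: 63.3
Old-age dependency ratio: 4.2
Total dependency ratio: 67.5

Youth dependency ratio = 37.8 / 59.7 × 100 = 63.3
Old-age dependency ratio = 2.5 / 59.7 × 100 = 4.2
Total dependency ratio = (37.8 + 2.5) / 59.7 × 100 = 40.3 / 59.7 × 100 = 67.5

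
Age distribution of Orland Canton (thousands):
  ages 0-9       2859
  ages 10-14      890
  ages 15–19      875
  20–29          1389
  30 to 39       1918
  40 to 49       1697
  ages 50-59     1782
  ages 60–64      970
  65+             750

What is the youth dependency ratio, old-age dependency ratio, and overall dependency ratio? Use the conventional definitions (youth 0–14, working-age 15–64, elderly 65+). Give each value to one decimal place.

Youth dependency ratio: 43.4
Old-age dependency ratio: 8.7
Total dependency ratio: 52.1

0–14: 2859 + 890 = 3749
15–64: 875 + 1389 + 1918 + 1697 + 1782 + 970 = 8631
65+: 750
Youth dependency ratio = 3749 / 8631 × 100 = 43.4
Old-age dependency ratio = 750 / 8631 × 100 = 8.7
Total dependency ratio = (3749 + 750) / 8631 × 100 = 4499 / 8631 × 100 = 52.1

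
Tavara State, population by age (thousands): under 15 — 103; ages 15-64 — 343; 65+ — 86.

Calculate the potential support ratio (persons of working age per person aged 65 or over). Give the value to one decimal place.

Potential support ratio = 343 / 86 = 4.0

Potential support ratio: 4.0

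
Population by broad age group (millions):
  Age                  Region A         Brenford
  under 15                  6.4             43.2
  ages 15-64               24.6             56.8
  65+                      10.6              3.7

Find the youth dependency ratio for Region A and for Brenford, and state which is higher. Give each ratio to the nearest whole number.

Region A: 6.4 / 24.6 × 100 = 26
Brenford: 43.2 / 56.8 × 100 = 76

Region A: 26
Brenford: 76
Higher: Brenford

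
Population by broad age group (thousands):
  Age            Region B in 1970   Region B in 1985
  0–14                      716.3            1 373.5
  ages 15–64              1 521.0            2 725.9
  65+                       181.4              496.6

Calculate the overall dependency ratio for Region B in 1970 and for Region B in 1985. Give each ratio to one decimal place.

Region B in 1970: 59.0
Region B in 1985: 68.6

Region B in 1970: (716.3 + 181.4) / 1 521.0 × 100 = 897.7 / 1 521.0 × 100 = 59.0
Region B in 1985: (1 373.5 + 496.6) / 2 725.9 × 100 = 1 870.1 / 2 725.9 × 100 = 68.6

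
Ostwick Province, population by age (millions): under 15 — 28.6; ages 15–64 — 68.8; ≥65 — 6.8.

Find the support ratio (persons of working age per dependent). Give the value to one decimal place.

Support ratio = 68.8 / (28.6 + 6.8) = 68.8 / 35.4 = 1.9

Support ratio: 1.9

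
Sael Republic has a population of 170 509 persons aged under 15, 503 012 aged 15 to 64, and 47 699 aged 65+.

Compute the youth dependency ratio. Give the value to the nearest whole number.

Youth dependency ratio: 34

Youth dependency ratio = 170 509 / 503 012 × 100 = 34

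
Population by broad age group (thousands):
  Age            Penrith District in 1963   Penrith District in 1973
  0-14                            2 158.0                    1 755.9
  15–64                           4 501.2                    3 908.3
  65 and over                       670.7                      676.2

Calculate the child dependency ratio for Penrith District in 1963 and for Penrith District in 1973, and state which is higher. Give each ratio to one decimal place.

Penrith District in 1963: 2 158.0 / 4 501.2 × 100 = 47.9
Penrith District in 1973: 1 755.9 / 3 908.3 × 100 = 44.9

Penrith District in 1963: 47.9
Penrith District in 1973: 44.9
Higher: Penrith District in 1963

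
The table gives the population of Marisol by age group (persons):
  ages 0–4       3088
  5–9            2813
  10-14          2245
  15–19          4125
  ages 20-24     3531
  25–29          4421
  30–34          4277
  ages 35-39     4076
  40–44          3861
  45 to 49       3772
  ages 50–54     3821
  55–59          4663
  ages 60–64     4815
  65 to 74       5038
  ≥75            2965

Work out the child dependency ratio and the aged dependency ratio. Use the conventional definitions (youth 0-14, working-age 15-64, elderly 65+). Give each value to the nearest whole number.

0–14: 3088 + 2813 + 2245 = 8146
15–64: 4125 + 3531 + 4421 + 4277 + 4076 + 3861 + 3772 + 3821 + 4663 + 4815 = 41362
65+: 5038 + 2965 = 8003
Youth dependency ratio = 8146 / 41362 × 100 = 20
Old-age dependency ratio = 8003 / 41362 × 100 = 19

Youth dependency ratio: 20
Old-age dependency ratio: 19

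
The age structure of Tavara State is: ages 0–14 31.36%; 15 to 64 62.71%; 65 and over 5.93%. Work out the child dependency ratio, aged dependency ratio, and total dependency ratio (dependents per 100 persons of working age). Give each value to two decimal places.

Youth dependency ratio = 31.36 / 62.71 × 100 = 50.01
Old-age dependency ratio = 5.93 / 62.71 × 100 = 9.46
Total dependency ratio = (31.36 + 5.93) / 62.71 × 100 = 37.29 / 62.71 × 100 = 59.46

Youth dependency ratio: 50.01
Old-age dependency ratio: 9.46
Total dependency ratio: 59.46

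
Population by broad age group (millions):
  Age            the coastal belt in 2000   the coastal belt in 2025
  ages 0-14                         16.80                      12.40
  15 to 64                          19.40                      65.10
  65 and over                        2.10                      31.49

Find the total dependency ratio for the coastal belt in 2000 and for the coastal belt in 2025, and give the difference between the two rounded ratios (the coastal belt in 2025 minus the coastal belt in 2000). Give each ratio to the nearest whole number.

the coastal belt in 2000: 97
the coastal belt in 2025: 67
Difference: -30

the coastal belt in 2000: (16.80 + 2.10) / 19.40 × 100 = 18.90 / 19.40 × 100 = 97
the coastal belt in 2025: (12.40 + 31.49) / 65.10 × 100 = 43.89 / 65.10 × 100 = 67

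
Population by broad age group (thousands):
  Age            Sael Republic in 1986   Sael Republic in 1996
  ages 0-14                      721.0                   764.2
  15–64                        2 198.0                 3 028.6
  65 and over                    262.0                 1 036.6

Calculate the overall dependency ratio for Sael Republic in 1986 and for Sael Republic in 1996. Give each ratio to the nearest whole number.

Sael Republic in 1986: 45
Sael Republic in 1996: 59

Sael Republic in 1986: (721.0 + 262.0) / 2 198.0 × 100 = 983.0 / 2 198.0 × 100 = 45
Sael Republic in 1996: (764.2 + 1 036.6) / 3 028.6 × 100 = 1 800.8 / 3 028.6 × 100 = 59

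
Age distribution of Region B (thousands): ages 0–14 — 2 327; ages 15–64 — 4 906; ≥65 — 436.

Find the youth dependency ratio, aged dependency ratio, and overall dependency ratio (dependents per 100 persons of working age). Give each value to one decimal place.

Youth dependency ratio = 2 327 / 4 906 × 100 = 47.4
Old-age dependency ratio = 436 / 4 906 × 100 = 8.9
Total dependency ratio = (2 327 + 436) / 4 906 × 100 = 2 763 / 4 906 × 100 = 56.3

Youth dependency ratio: 47.4
Old-age dependency ratio: 8.9
Total dependency ratio: 56.3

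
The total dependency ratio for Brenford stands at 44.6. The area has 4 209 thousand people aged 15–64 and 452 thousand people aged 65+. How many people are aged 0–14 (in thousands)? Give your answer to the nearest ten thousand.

Aged 0–14: 1 430

Total dependency ratio = (youth + elderly) / working-age × 100
44.6 = (Y + 452) / 4 209 × 100
⇒ 1 430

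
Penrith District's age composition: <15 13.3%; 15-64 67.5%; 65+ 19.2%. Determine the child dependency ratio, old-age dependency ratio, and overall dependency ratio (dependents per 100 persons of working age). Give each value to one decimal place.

Youth dependency ratio = 13.3 / 67.5 × 100 = 19.7
Old-age dependency ratio = 19.2 / 67.5 × 100 = 28.4
Total dependency ratio = (13.3 + 19.2) / 67.5 × 100 = 32.5 / 67.5 × 100 = 48.1

Youth dependency ratio: 19.7
Old-age dependency ratio: 28.4
Total dependency ratio: 48.1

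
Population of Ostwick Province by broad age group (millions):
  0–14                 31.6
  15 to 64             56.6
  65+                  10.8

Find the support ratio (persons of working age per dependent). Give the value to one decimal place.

Support ratio: 1.3

Support ratio = 56.6 / (31.6 + 10.8) = 56.6 / 42.4 = 1.3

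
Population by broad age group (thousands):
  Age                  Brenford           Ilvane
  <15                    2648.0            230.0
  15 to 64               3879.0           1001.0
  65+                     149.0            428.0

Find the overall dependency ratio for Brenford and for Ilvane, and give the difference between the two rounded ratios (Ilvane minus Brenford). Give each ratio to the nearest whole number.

Brenford: 72
Ilvane: 66
Difference: -6

Brenford: (2648.0 + 149.0) / 3879.0 × 100 = 2797.0 / 3879.0 × 100 = 72
Ilvane: (230.0 + 428.0) / 1001.0 × 100 = 658.0 / 1001.0 × 100 = 66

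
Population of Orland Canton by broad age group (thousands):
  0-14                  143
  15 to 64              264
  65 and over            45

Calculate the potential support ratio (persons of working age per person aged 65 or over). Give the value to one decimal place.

Potential support ratio = 264 / 45 = 5.9

Potential support ratio: 5.9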